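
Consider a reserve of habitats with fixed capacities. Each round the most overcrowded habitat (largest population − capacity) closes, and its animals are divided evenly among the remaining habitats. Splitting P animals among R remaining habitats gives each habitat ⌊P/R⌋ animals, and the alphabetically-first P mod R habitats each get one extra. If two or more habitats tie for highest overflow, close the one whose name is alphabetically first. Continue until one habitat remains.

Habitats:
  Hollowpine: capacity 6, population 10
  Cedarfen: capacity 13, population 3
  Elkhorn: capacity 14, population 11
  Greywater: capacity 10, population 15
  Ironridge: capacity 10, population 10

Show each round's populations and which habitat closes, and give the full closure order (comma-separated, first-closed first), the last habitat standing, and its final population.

Closure order: Greywater, Hollowpine, Ironridge, Elkhorn
Last habitat: Cedarfen with 49 animals

Round 1: Cedarfen=3 Elkhorn=11 Greywater=15 Hollowpine=10 Ironridge=10 → close Greywater (overflow 5)
  15÷4 = 3 each, +1 to first 3
Round 2: Cedarfen=7 Elkhorn=15 Hollowpine=14 Ironridge=13 → close Hollowpine (overflow 8)
  14÷3 = 4 each, +1 to first 2
Round 3: Cedarfen=12 Elkhorn=20 Ironridge=17 → close Ironridge (overflow 7)
  17÷2 = 8 each, +1 to first 1
Round 4: Cedarfen=21 Elkhorn=28 → close Elkhorn (overflow 14)
  28÷1 = 28 each, +1 to first 0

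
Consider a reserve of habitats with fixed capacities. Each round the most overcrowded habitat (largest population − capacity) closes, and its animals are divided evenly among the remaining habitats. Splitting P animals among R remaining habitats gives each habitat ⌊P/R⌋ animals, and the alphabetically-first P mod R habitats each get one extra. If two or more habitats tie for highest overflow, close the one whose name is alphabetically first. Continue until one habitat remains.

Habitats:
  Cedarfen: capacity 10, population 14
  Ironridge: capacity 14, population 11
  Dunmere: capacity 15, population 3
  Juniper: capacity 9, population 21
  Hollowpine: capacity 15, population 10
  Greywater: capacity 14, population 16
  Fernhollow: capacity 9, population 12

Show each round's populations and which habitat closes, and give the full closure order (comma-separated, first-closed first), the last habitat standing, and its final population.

Round 1: Cedarfen=14 Dunmere=3 Fernhollow=12 Greywater=16 Hollowpine=10 Ironridge=11 Juniper=21 → close Juniper (overflow 12)
  21÷6 = 3 each, +1 to first 3
Round 2: Cedarfen=18 Dunmere=7 Fernhollow=16 Greywater=19 Hollowpine=13 Ironridge=14 → close Cedarfen (overflow 8)
  18÷5 = 3 each, +1 to first 3
Round 3: Dunmere=11 Fernhollow=20 Greywater=23 Hollowpine=16 Ironridge=17 → close Fernhollow (overflow 11)
  20÷4 = 5 each, +1 to first 0
Round 4: Dunmere=16 Greywater=28 Hollowpine=21 Ironridge=22 → close Greywater (overflow 14)
  28÷3 = 9 each, +1 to first 1
Round 5: Dunmere=26 Hollowpine=30 Ironridge=31 → close Ironridge (overflow 17)
  31÷2 = 15 each, +1 to first 1
Round 6: Dunmere=42 Hollowpine=45 → close Hollowpine (overflow 30)
  45÷1 = 45 each, +1 to first 0

Closure order: Juniper, Cedarfen, Fernhollow, Greywater, Ironridge, Hollowpine
Last habitat: Dunmere with 87 animals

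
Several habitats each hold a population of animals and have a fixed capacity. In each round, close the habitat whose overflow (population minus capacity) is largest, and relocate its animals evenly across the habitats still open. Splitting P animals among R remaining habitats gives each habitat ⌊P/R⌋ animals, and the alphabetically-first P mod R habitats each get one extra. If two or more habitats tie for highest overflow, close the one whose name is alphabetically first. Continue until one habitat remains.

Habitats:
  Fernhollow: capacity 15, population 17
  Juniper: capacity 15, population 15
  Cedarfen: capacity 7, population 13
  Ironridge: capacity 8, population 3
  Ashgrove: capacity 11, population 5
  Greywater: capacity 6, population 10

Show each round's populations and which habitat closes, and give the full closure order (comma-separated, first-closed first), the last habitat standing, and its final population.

Round 1: Ashgrove=5 Cedarfen=13 Fernhollow=17 Greywater=10 Ironridge=3 Juniper=15 → close Cedarfen (overflow 6)
  13÷5 = 2 each, +1 to first 3
Round 2: Ashgrove=8 Fernhollow=20 Greywater=13 Ironridge=5 Juniper=17 → close Greywater (overflow 7)
  13÷4 = 3 each, +1 to first 1
Round 3: Ashgrove=12 Fernhollow=23 Ironridge=8 Juniper=20 → close Fernhollow (overflow 8)
  23÷3 = 7 each, +1 to first 2
Round 4: Ashgrove=20 Ironridge=16 Juniper=27 → close Juniper (overflow 12)
  27÷2 = 13 each, +1 to first 1
Round 5: Ashgrove=34 Ironridge=29 → close Ashgrove (overflow 23)
  34÷1 = 34 each, +1 to first 0

Closure order: Cedarfen, Greywater, Fernhollow, Juniper, Ashgrove
Last habitat: Ironridge with 63 animals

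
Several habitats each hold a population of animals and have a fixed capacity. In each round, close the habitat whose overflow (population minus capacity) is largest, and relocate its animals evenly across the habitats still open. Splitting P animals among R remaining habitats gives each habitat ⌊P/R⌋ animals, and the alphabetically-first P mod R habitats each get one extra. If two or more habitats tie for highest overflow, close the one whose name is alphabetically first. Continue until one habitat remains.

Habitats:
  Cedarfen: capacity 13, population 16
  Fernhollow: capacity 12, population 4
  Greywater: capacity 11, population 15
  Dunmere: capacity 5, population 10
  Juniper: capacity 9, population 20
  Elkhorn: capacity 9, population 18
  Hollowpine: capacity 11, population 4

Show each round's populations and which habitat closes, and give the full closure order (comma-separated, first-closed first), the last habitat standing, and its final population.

Round 1: Cedarfen=16 Dunmere=10 Elkhorn=18 Fernhollow=4 Greywater=15 Hollowpine=4 Juniper=20 → close Juniper (overflow 11)
  20÷6 = 3 each, +1 to first 2
Round 2: Cedarfen=20 Dunmere=14 Elkhorn=21 Fernhollow=7 Greywater=18 Hollowpine=7 → close Elkhorn (overflow 12)
  21÷5 = 4 each, +1 to first 1
Round 3: Cedarfen=25 Dunmere=18 Fernhollow=11 Greywater=22 Hollowpine=11 → close Dunmere (overflow 13)
  18÷4 = 4 each, +1 to first 2
Round 4: Cedarfen=30 Fernhollow=16 Greywater=26 Hollowpine=15 → close Cedarfen (overflow 17)
  30÷3 = 10 each, +1 to first 0
Round 5: Fernhollow=26 Greywater=36 Hollowpine=25 → close Greywater (overflow 25)
  36÷2 = 18 each, +1 to first 0
Round 6: Fernhollow=44 Hollowpine=43 → close Fernhollow (overflow 32)
  44÷1 = 44 each, +1 to first 0

Closure order: Juniper, Elkhorn, Dunmere, Cedarfen, Greywater, Fernhollow
Last habitat: Hollowpine with 87 animals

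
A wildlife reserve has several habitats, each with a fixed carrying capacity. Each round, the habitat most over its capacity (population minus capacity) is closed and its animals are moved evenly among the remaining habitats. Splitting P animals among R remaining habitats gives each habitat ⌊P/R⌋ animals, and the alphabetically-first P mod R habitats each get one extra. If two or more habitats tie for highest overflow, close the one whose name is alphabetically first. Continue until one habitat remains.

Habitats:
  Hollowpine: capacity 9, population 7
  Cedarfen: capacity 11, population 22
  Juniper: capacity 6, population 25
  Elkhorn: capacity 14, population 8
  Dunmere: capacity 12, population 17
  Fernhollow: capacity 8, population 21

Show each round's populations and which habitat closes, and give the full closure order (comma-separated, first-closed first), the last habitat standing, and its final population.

Closure order: Juniper, Fernhollow, Cedarfen, Dunmere, Hollowpine
Last habitat: Elkhorn with 100 animals

Round 1: Cedarfen=22 Dunmere=17 Elkhorn=8 Fernhollow=21 Hollowpine=7 Juniper=25 → close Juniper (overflow 19)
  25÷5 = 5 each, +1 to first 0
Round 2: Cedarfen=27 Dunmere=22 Elkhorn=13 Fernhollow=26 Hollowpine=12 → close Fernhollow (overflow 18)
  26÷4 = 6 each, +1 to first 2
Round 3: Cedarfen=34 Dunmere=29 Elkhorn=19 Hollowpine=18 → close Cedarfen (overflow 23)
  34÷3 = 11 each, +1 to first 1
Round 4: Dunmere=41 Elkhorn=30 Hollowpine=29 → close Dunmere (overflow 29)
  41÷2 = 20 each, +1 to first 1
Round 5: Elkhorn=51 Hollowpine=49 → close Hollowpine (overflow 40)
  49÷1 = 49 each, +1 to first 0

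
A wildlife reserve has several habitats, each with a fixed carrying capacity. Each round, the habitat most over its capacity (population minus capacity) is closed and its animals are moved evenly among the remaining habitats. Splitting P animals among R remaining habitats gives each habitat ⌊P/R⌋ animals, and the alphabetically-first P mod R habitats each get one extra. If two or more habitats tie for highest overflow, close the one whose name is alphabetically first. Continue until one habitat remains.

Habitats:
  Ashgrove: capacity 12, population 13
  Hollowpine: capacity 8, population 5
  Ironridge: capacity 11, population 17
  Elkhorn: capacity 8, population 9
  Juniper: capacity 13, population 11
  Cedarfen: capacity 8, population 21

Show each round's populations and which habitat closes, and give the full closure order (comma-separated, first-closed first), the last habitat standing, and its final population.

Round 1: Ashgrove=13 Cedarfen=21 Elkhorn=9 Hollowpine=5 Ironridge=17 Juniper=11 → close Cedarfen (overflow 13)
  21÷5 = 4 each, +1 to first 1
Round 2: Ashgrove=18 Elkhorn=13 Hollowpine=9 Ironridge=21 Juniper=15 → close Ironridge (overflow 10)
  21÷4 = 5 each, +1 to first 1
Round 3: Ashgrove=24 Elkhorn=18 Hollowpine=14 Juniper=20 → close Ashgrove (overflow 12)
  24÷3 = 8 each, +1 to first 0
Round 4: Elkhorn=26 Hollowpine=22 Juniper=28 → close Elkhorn (overflow 18)
  26÷2 = 13 each, +1 to first 0
Round 5: Hollowpine=35 Juniper=41 → close Juniper (overflow 28)
  41÷1 = 41 each, +1 to first 0

Closure order: Cedarfen, Ironridge, Ashgrove, Elkhorn, Juniper
Last habitat: Hollowpine with 76 animals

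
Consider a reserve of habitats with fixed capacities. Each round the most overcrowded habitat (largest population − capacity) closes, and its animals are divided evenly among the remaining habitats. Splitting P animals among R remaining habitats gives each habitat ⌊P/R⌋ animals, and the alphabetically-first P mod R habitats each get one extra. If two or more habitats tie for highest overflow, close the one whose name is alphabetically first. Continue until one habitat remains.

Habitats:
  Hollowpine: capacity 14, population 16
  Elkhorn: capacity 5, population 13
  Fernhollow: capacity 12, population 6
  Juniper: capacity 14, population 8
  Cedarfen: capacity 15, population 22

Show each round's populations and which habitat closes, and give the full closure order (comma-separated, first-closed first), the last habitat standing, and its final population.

Closure order: Elkhorn, Cedarfen, Hollowpine, Fernhollow
Last habitat: Juniper with 65 animals

Round 1: Cedarfen=22 Elkhorn=13 Fernhollow=6 Hollowpine=16 Juniper=8 → close Elkhorn (overflow 8)
  13÷4 = 3 each, +1 to first 1
Round 2: Cedarfen=26 Fernhollow=9 Hollowpine=19 Juniper=11 → close Cedarfen (overflow 11)
  26÷3 = 8 each, +1 to first 2
Round 3: Fernhollow=18 Hollowpine=28 Juniper=19 → close Hollowpine (overflow 14)
  28÷2 = 14 each, +1 to first 0
Round 4: Fernhollow=32 Juniper=33 → close Fernhollow (overflow 20)
  32÷1 = 32 each, +1 to first 0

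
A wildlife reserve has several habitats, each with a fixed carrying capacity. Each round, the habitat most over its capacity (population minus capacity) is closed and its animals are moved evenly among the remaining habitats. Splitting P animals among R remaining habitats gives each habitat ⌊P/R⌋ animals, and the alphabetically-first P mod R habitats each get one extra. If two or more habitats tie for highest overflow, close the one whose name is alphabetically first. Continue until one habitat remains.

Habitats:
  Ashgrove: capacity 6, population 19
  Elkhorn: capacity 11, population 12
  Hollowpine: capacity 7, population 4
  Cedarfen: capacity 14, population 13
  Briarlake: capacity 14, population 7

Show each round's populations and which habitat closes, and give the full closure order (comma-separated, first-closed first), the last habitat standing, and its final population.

Closure order: Ashgrove, Elkhorn, Cedarfen, Hollowpine
Last habitat: Briarlake with 55 animals

Round 1: Ashgrove=19 Briarlake=7 Cedarfen=13 Elkhorn=12 Hollowpine=4 → close Ashgrove (overflow 13)
  19÷4 = 4 each, +1 to first 3
Round 2: Briarlake=12 Cedarfen=18 Elkhorn=17 Hollowpine=8 → close Elkhorn (overflow 6)
  17÷3 = 5 each, +1 to first 2
Round 3: Briarlake=18 Cedarfen=24 Hollowpine=13 → close Cedarfen (overflow 10)
  24÷2 = 12 each, +1 to first 0
Round 4: Briarlake=30 Hollowpine=25 → close Hollowpine (overflow 18)
  25÷1 = 25 each, +1 to first 0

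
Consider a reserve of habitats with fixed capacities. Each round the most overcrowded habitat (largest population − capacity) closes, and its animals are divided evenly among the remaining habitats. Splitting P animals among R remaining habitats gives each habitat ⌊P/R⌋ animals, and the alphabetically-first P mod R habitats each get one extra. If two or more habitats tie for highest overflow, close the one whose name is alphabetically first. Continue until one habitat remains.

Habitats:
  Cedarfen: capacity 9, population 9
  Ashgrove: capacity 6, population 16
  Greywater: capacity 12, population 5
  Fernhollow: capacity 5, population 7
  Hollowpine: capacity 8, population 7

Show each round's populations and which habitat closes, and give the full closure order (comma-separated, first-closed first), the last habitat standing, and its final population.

Closure order: Ashgrove, Fernhollow, Cedarfen, Hollowpine
Last habitat: Greywater with 44 animals

Round 1: Ashgrove=16 Cedarfen=9 Fernhollow=7 Greywater=5 Hollowpine=7 → close Ashgrove (overflow 10)
  16÷4 = 4 each, +1 to first 0
Round 2: Cedarfen=13 Fernhollow=11 Greywater=9 Hollowpine=11 → close Fernhollow (overflow 6)
  11÷3 = 3 each, +1 to first 2
Round 3: Cedarfen=17 Greywater=13 Hollowpine=14 → close Cedarfen (overflow 8)
  17÷2 = 8 each, +1 to first 1
Round 4: Greywater=22 Hollowpine=22 → close Hollowpine (overflow 14)
  22÷1 = 22 each, +1 to first 0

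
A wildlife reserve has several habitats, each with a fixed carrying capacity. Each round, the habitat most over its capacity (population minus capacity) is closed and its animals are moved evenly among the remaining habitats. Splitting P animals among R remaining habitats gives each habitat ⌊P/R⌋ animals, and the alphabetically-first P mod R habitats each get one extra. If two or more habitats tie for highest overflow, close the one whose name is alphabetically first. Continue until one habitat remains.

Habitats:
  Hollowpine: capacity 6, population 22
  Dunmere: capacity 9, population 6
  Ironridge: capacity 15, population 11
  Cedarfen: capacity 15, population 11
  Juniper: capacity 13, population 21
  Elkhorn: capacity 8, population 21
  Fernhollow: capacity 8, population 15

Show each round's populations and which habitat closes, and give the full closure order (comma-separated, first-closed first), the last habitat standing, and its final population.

Round 1: Cedarfen=11 Dunmere=6 Elkhorn=21 Fernhollow=15 Hollowpine=22 Ironridge=11 Juniper=21 → close Hollowpine (overflow 16)
  22÷6 = 3 each, +1 to first 4
Round 2: Cedarfen=15 Dunmere=10 Elkhorn=25 Fernhollow=19 Ironridge=14 Juniper=24 → close Elkhorn (overflow 17)
  25÷5 = 5 each, +1 to first 0
Round 3: Cedarfen=20 Dunmere=15 Fernhollow=24 Ironridge=19 Juniper=29 → close Fernhollow (overflow 16)
  24÷4 = 6 each, +1 to first 0
Round 4: Cedarfen=26 Dunmere=21 Ironridge=25 Juniper=35 → close Juniper (overflow 22)
  35÷3 = 11 each, +1 to first 2
Round 5: Cedarfen=38 Dunmere=33 Ironridge=36 → close Dunmere (overflow 24)
  33÷2 = 16 each, +1 to first 1
Round 6: Cedarfen=55 Ironridge=52 → close Cedarfen (overflow 40)
  55÷1 = 55 each, +1 to first 0

Closure order: Hollowpine, Elkhorn, Fernhollow, Juniper, Dunmere, Cedarfen
Last habitat: Ironridge with 107 animals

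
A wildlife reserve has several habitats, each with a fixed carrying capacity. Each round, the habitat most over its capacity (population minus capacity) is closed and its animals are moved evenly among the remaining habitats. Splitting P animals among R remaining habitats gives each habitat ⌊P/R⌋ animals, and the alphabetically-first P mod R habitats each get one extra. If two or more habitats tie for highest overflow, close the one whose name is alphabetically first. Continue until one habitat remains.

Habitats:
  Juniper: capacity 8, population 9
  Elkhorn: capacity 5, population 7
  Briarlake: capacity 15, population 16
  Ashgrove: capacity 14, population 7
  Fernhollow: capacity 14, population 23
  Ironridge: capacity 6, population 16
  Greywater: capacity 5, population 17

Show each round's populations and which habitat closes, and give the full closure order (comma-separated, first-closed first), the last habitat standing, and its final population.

Closure order: Greywater, Ironridge, Fernhollow, Briarlake, Elkhorn, Juniper
Last habitat: Ashgrove with 95 animals

Round 1: Ashgrove=7 Briarlake=16 Elkhorn=7 Fernhollow=23 Greywater=17 Ironridge=16 Juniper=9 → close Greywater (overflow 12)
  17÷6 = 2 each, +1 to first 5
Round 2: Ashgrove=10 Briarlake=19 Elkhorn=10 Fernhollow=26 Ironridge=19 Juniper=11 → close Ironridge (overflow 13)
  19÷5 = 3 each, +1 to first 4
Round 3: Ashgrove=14 Briarlake=23 Elkhorn=14 Fernhollow=30 Juniper=14 → close Fernhollow (overflow 16)
  30÷4 = 7 each, +1 to first 2
Round 4: Ashgrove=22 Briarlake=31 Elkhorn=21 Juniper=21 → close Briarlake (overflow 16)
  31÷3 = 10 each, +1 to first 1
Round 5: Ashgrove=33 Elkhorn=31 Juniper=31 → close Elkhorn (overflow 26)
  31÷2 = 15 each, +1 to first 1
Round 6: Ashgrove=49 Juniper=46 → close Juniper (overflow 38)
  46÷1 = 46 each, +1 to first 0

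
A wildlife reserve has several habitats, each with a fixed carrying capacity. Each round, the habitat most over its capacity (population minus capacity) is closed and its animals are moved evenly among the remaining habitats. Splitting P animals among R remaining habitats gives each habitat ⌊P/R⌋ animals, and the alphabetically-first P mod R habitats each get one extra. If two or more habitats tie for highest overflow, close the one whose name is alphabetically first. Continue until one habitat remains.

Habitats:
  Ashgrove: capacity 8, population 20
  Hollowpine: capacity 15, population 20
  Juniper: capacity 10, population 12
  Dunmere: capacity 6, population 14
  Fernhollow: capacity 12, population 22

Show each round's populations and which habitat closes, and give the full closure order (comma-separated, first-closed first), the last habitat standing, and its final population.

Round 1: Ashgrove=20 Dunmere=14 Fernhollow=22 Hollowpine=20 Juniper=12 → close Ashgrove (overflow 12)
  20÷4 = 5 each, +1 to first 0
Round 2: Dunmere=19 Fernhollow=27 Hollowpine=25 Juniper=17 → close Fernhollow (overflow 15)
  27÷3 = 9 each, +1 to first 0
Round 3: Dunmere=28 Hollowpine=34 Juniper=26 → close Dunmere (overflow 22)
  28÷2 = 14 each, +1 to first 0
Round 4: Hollowpine=48 Juniper=40 → close Hollowpine (overflow 33)
  48÷1 = 48 each, +1 to first 0

Closure order: Ashgrove, Fernhollow, Dunmere, Hollowpine
Last habitat: Juniper with 88 animals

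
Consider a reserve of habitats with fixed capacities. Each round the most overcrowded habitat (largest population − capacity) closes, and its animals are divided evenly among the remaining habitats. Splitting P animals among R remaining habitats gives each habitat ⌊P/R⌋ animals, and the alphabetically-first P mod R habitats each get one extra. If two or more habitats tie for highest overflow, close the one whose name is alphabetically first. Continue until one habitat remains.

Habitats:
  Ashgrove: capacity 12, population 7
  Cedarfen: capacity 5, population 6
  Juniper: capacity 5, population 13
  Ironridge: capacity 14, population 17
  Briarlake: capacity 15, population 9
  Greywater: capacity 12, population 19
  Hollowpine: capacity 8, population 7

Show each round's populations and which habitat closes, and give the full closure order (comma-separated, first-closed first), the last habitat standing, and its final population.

Round 1: Ashgrove=7 Briarlake=9 Cedarfen=6 Greywater=19 Hollowpine=7 Ironridge=17 Juniper=13 → close Juniper (overflow 8)
  13÷6 = 2 each, +1 to first 1
Round 2: Ashgrove=10 Briarlake=11 Cedarfen=8 Greywater=21 Hollowpine=9 Ironridge=19 → close Greywater (overflow 9)
  21÷5 = 4 each, +1 to first 1
Round 3: Ashgrove=15 Briarlake=15 Cedarfen=12 Hollowpine=13 Ironridge=23 → close Ironridge (overflow 9)
  23÷4 = 5 each, +1 to first 3
Round 4: Ashgrove=21 Briarlake=21 Cedarfen=18 Hollowpine=18 → close Cedarfen (overflow 13)
  18÷3 = 6 each, +1 to first 0
Round 5: Ashgrove=27 Briarlake=27 Hollowpine=24 → close Hollowpine (overflow 16)
  24÷2 = 12 each, +1 to first 0
Round 6: Ashgrove=39 Briarlake=39 → close Ashgrove (overflow 27)
  39÷1 = 39 each, +1 to first 0

Closure order: Juniper, Greywater, Ironridge, Cedarfen, Hollowpine, Ashgrove
Last habitat: Briarlake with 78 animals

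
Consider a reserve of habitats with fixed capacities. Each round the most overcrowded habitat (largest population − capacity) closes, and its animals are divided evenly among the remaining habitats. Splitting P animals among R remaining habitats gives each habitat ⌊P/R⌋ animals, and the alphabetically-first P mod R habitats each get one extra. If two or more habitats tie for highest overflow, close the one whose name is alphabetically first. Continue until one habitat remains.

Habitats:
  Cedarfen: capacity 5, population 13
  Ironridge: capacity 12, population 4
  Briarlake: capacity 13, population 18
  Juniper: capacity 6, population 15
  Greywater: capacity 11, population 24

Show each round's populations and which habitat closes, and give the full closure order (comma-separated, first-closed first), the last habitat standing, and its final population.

Round 1: Briarlake=18 Cedarfen=13 Greywater=24 Ironridge=4 Juniper=15 → close Greywater (overflow 13)
  24÷4 = 6 each, +1 to first 0
Round 2: Briarlake=24 Cedarfen=19 Ironridge=10 Juniper=21 → close Juniper (overflow 15)
  21÷3 = 7 each, +1 to first 0
Round 3: Briarlake=31 Cedarfen=26 Ironridge=17 → close Cedarfen (overflow 21)
  26÷2 = 13 each, +1 to first 0
Round 4: Briarlake=44 Ironridge=30 → close Briarlake (overflow 31)
  44÷1 = 44 each, +1 to first 0

Closure order: Greywater, Juniper, Cedarfen, Briarlake
Last habitat: Ironridge with 74 animals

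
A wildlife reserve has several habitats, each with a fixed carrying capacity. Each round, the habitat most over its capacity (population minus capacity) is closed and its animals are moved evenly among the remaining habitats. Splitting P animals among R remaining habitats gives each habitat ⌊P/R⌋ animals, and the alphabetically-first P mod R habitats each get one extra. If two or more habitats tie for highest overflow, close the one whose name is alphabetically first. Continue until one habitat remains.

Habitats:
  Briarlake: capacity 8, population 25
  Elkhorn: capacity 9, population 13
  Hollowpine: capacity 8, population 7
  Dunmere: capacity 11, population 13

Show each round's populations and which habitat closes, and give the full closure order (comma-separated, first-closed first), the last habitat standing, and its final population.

Closure order: Briarlake, Elkhorn, Dunmere
Last habitat: Hollowpine with 58 animals

Round 1: Briarlake=25 Dunmere=13 Elkhorn=13 Hollowpine=7 → close Briarlake (overflow 17)
  25÷3 = 8 each, +1 to first 1
Round 2: Dunmere=22 Elkhorn=21 Hollowpine=15 → close Elkhorn (overflow 12)
  21÷2 = 10 each, +1 to first 1
Round 3: Dunmere=33 Hollowpine=25 → close Dunmere (overflow 22)
  33÷1 = 33 each, +1 to first 0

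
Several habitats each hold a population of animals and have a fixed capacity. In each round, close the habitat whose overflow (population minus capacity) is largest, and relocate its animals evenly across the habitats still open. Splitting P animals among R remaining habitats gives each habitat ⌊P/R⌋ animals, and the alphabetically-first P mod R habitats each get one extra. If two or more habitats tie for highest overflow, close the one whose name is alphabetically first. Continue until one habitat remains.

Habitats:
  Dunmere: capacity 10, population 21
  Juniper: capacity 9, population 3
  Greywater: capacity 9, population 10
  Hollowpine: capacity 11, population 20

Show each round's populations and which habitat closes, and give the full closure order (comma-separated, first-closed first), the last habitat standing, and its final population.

Round 1: Dunmere=21 Greywater=10 Hollowpine=20 Juniper=3 → close Dunmere (overflow 11)
  21÷3 = 7 each, +1 to first 0
Round 2: Greywater=17 Hollowpine=27 Juniper=10 → close Hollowpine (overflow 16)
  27÷2 = 13 each, +1 to first 1
Round 3: Greywater=31 Juniper=23 → close Greywater (overflow 22)
  31÷1 = 31 each, +1 to first 0

Closure order: Dunmere, Hollowpine, Greywater
Last habitat: Juniper with 54 animals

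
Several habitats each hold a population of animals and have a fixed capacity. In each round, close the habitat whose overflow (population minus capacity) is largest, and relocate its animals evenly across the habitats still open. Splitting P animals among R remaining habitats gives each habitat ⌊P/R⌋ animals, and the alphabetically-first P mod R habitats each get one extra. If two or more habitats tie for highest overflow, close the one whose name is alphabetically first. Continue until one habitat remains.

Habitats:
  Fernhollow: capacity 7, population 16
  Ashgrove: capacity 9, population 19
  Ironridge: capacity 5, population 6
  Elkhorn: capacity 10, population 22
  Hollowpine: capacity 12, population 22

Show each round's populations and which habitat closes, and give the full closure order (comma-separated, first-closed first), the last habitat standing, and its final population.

Round 1: Ashgrove=19 Elkhorn=22 Fernhollow=16 Hollowpine=22 Ironridge=6 → close Elkhorn (overflow 12)
  22÷4 = 5 each, +1 to first 2
Round 2: Ashgrove=25 Fernhollow=22 Hollowpine=27 Ironridge=11 → close Ashgrove (overflow 16)
  25÷3 = 8 each, +1 to first 1
Round 3: Fernhollow=31 Hollowpine=35 Ironridge=19 → close Fernhollow (overflow 24)
  31÷2 = 15 each, +1 to first 1
Round 4: Hollowpine=51 Ironridge=34 → close Hollowpine (overflow 39)
  51÷1 = 51 each, +1 to first 0

Closure order: Elkhorn, Ashgrove, Fernhollow, Hollowpine
Last habitat: Ironridge with 85 animals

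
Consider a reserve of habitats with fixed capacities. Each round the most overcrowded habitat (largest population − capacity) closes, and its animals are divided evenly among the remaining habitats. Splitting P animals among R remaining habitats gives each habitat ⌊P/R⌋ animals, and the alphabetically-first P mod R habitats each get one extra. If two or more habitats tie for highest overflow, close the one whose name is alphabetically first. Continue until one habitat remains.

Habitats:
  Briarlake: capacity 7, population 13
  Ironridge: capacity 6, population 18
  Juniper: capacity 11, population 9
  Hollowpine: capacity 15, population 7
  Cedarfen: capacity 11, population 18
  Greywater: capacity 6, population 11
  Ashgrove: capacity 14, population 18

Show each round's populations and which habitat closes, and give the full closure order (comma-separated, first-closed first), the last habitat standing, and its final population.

Closure order: Ironridge, Cedarfen, Briarlake, Ashgrove, Greywater, Juniper
Last habitat: Hollowpine with 94 animals

Round 1: Ashgrove=18 Briarlake=13 Cedarfen=18 Greywater=11 Hollowpine=7 Ironridge=18 Juniper=9 → close Ironridge (overflow 12)
  18÷6 = 3 each, +1 to first 0
Round 2: Ashgrove=21 Briarlake=16 Cedarfen=21 Greywater=14 Hollowpine=10 Juniper=12 → close Cedarfen (overflow 10)
  21÷5 = 4 each, +1 to first 1
Round 3: Ashgrove=26 Briarlake=20 Greywater=18 Hollowpine=14 Juniper=16 → close Briarlake (overflow 13)
  20÷4 = 5 each, +1 to first 0
Round 4: Ashgrove=31 Greywater=23 Hollowpine=19 Juniper=21 → close Ashgrove (overflow 17)
  31÷3 = 10 each, +1 to first 1
Round 5: Greywater=34 Hollowpine=29 Juniper=31 → close Greywater (overflow 28)
  34÷2 = 17 each, +1 to first 0
Round 6: Hollowpine=46 Juniper=48 → close Juniper (overflow 37)
  48÷1 = 48 each, +1 to first 0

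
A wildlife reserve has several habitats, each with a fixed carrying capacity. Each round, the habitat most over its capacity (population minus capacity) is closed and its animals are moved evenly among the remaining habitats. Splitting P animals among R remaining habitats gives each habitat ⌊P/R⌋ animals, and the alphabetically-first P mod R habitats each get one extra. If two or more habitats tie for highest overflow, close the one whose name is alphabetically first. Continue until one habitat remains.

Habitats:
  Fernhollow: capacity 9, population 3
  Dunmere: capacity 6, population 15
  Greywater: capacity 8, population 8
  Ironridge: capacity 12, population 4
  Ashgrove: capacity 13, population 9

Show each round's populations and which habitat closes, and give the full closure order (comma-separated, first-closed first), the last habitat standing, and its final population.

Closure order: Dunmere, Greywater, Ashgrove, Fernhollow
Last habitat: Ironridge with 39 animals

Round 1: Ashgrove=9 Dunmere=15 Fernhollow=3 Greywater=8 Ironridge=4 → close Dunmere (overflow 9)
  15÷4 = 3 each, +1 to first 3
Round 2: Ashgrove=13 Fernhollow=7 Greywater=12 Ironridge=7 → close Greywater (overflow 4)
  12÷3 = 4 each, +1 to first 0
Round 3: Ashgrove=17 Fernhollow=11 Ironridge=11 → close Ashgrove (overflow 4)
  17÷2 = 8 each, +1 to first 1
Round 4: Fernhollow=20 Ironridge=19 → close Fernhollow (overflow 11)
  20÷1 = 20 each, +1 to first 0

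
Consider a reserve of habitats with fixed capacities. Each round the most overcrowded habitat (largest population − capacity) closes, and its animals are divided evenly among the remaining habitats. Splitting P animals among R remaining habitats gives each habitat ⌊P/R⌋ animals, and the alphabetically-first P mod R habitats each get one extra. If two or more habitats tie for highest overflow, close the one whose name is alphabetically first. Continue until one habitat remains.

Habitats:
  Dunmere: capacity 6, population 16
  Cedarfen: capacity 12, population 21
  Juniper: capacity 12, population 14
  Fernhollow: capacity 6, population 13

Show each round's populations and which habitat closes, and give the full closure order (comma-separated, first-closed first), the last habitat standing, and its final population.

Closure order: Dunmere, Cedarfen, Fernhollow
Last habitat: Juniper with 64 animals

Round 1: Cedarfen=21 Dunmere=16 Fernhollow=13 Juniper=14 → close Dunmere (overflow 10)
  16÷3 = 5 each, +1 to first 1
Round 2: Cedarfen=27 Fernhollow=18 Juniper=19 → close Cedarfen (overflow 15)
  27÷2 = 13 each, +1 to first 1
Round 3: Fernhollow=32 Juniper=32 → close Fernhollow (overflow 26)
  32÷1 = 32 each, +1 to first 0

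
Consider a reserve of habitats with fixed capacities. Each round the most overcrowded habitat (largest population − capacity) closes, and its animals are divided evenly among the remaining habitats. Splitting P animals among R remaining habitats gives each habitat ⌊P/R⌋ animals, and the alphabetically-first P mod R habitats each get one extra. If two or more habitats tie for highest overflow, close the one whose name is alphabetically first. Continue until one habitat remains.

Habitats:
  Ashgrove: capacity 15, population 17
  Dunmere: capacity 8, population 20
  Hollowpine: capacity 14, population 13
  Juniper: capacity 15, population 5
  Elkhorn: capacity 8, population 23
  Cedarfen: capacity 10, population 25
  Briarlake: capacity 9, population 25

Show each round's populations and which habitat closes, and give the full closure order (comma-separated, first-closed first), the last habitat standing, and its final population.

Round 1: Ashgrove=17 Briarlake=25 Cedarfen=25 Dunmere=20 Elkhorn=23 Hollowpine=13 Juniper=5 → close Briarlake (overflow 16)
  25÷6 = 4 each, +1 to first 1
Round 2: Ashgrove=22 Cedarfen=29 Dunmere=24 Elkhorn=27 Hollowpine=17 Juniper=9 → close Cedarfen (overflow 19)
  29÷5 = 5 each, +1 to first 4
Round 3: Ashgrove=28 Dunmere=30 Elkhorn=33 Hollowpine=23 Juniper=14 → close Elkhorn (overflow 25)
  33÷4 = 8 each, +1 to first 1
Round 4: Ashgrove=37 Dunmere=38 Hollowpine=31 Juniper=22 → close Dunmere (overflow 30)
  38÷3 = 12 each, +1 to first 2
Round 5: Ashgrove=50 Hollowpine=44 Juniper=34 → close Ashgrove (overflow 35)
  50÷2 = 25 each, +1 to first 0
Round 6: Hollowpine=69 Juniper=59 → close Hollowpine (overflow 55)
  69÷1 = 69 each, +1 to first 0

Closure order: Briarlake, Cedarfen, Elkhorn, Dunmere, Ashgrove, Hollowpine
Last habitat: Juniper with 128 animals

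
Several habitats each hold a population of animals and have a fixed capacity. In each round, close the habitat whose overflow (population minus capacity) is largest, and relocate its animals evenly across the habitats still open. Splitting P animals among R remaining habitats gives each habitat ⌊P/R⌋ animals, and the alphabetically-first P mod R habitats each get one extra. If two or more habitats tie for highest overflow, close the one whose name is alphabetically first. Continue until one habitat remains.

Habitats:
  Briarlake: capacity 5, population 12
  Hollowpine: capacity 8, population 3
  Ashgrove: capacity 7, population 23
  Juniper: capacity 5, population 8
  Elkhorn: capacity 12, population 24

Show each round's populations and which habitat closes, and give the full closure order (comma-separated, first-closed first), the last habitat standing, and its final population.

Round 1: Ashgrove=23 Briarlake=12 Elkhorn=24 Hollowpine=3 Juniper=8 → close Ashgrove (overflow 16)
  23÷4 = 5 each, +1 to first 3
Round 2: Briarlake=18 Elkhorn=30 Hollowpine=9 Juniper=13 → close Elkhorn (overflow 18)
  30÷3 = 10 each, +1 to first 0
Round 3: Briarlake=28 Hollowpine=19 Juniper=23 → close Briarlake (overflow 23)
  28÷2 = 14 each, +1 to first 0
Round 4: Hollowpine=33 Juniper=37 → close Juniper (overflow 32)
  37÷1 = 37 each, +1 to first 0

Closure order: Ashgrove, Elkhorn, Briarlake, Juniper
Last habitat: Hollowpine with 70 animals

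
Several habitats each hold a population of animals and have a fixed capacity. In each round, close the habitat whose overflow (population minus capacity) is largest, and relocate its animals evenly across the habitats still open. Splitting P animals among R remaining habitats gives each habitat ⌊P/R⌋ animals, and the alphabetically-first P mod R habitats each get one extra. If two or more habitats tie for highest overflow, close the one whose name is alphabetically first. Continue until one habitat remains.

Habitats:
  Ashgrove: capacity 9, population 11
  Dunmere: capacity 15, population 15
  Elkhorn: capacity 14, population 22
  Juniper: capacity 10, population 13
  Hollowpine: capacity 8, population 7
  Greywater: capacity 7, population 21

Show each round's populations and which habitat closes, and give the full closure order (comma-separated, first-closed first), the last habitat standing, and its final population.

Closure order: Greywater, Elkhorn, Ashgrove, Juniper, Dunmere
Last habitat: Hollowpine with 89 animals

Round 1: Ashgrove=11 Dunmere=15 Elkhorn=22 Greywater=21 Hollowpine=7 Juniper=13 → close Greywater (overflow 14)
  21÷5 = 4 each, +1 to first 1
Round 2: Ashgrove=16 Dunmere=19 Elkhorn=26 Hollowpine=11 Juniper=17 → close Elkhorn (overflow 12)
  26÷4 = 6 each, +1 to first 2
Round 3: Ashgrove=23 Dunmere=26 Hollowpine=17 Juniper=23 → close Ashgrove (overflow 14)
  23÷3 = 7 each, +1 to first 2
Round 4: Dunmere=34 Hollowpine=25 Juniper=30 → close Juniper (overflow 20)
  30÷2 = 15 each, +1 to first 0
Round 5: Dunmere=49 Hollowpine=40 → close Dunmere (overflow 34)
  49÷1 = 49 each, +1 to first 0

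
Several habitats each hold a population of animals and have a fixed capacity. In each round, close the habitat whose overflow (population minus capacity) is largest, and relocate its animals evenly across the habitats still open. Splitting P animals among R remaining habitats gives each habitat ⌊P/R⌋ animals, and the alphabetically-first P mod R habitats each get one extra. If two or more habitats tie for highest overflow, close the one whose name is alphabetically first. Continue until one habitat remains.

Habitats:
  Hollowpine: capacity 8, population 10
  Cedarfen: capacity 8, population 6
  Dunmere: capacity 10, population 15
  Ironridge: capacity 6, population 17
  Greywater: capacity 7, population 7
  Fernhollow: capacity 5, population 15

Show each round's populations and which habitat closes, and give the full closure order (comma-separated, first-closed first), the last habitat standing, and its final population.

Round 1: Cedarfen=6 Dunmere=15 Fernhollow=15 Greywater=7 Hollowpine=10 Ironridge=17 → close Ironridge (overflow 11)
  17÷5 = 3 each, +1 to first 2
Round 2: Cedarfen=10 Dunmere=19 Fernhollow=18 Greywater=10 Hollowpine=13 → close Fernhollow (overflow 13)
  18÷4 = 4 each, +1 to first 2
Round 3: Cedarfen=15 Dunmere=24 Greywater=14 Hollowpine=17 → close Dunmere (overflow 14)
  24÷3 = 8 each, +1 to first 0
Round 4: Cedarfen=23 Greywater=22 Hollowpine=25 → close Hollowpine (overflow 17)
  25÷2 = 12 each, +1 to first 1
Round 5: Cedarfen=36 Greywater=34 → close Cedarfen (overflow 28)
  36÷1 = 36 each, +1 to first 0

Closure order: Ironridge, Fernhollow, Dunmere, Hollowpine, Cedarfen
Last habitat: Greywater with 70 animals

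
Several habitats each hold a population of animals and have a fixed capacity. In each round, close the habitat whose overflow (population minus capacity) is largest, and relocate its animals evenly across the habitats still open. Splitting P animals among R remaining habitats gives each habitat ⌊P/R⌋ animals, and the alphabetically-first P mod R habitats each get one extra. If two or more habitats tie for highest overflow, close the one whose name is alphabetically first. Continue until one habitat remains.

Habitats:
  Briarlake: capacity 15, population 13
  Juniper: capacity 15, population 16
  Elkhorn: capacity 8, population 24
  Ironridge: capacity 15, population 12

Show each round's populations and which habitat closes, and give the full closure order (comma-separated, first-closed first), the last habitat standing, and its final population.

Round 1: Briarlake=13 Elkhorn=24 Ironridge=12 Juniper=16 → close Elkhorn (overflow 16)
  24÷3 = 8 each, +1 to first 0
Round 2: Briarlake=21 Ironridge=20 Juniper=24 → close Juniper (overflow 9)
  24÷2 = 12 each, +1 to first 0
Round 3: Briarlake=33 Ironridge=32 → close Briarlake (overflow 18)
  33÷1 = 33 each, +1 to first 0

Closure order: Elkhorn, Juniper, Briarlake
Last habitat: Ironridge with 65 animals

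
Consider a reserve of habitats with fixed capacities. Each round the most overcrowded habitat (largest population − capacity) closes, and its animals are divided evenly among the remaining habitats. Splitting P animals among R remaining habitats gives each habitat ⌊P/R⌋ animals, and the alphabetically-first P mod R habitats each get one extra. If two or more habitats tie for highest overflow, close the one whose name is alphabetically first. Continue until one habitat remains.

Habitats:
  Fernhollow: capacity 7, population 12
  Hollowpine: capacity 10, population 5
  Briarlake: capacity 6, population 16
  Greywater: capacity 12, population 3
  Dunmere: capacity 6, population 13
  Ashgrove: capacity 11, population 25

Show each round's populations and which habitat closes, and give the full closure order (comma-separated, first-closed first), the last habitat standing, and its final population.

Round 1: Ashgrove=25 Briarlake=16 Dunmere=13 Fernhollow=12 Greywater=3 Hollowpine=5 → close Ashgrove (overflow 14)
  25÷5 = 5 each, +1 to first 0
Round 2: Briarlake=21 Dunmere=18 Fernhollow=17 Greywater=8 Hollowpine=10 → close Briarlake (overflow 15)
  21÷4 = 5 each, +1 to first 1
Round 3: Dunmere=24 Fernhollow=22 Greywater=13 Hollowpine=15 → close Dunmere (overflow 18)
  24÷3 = 8 each, +1 to first 0
Round 4: Fernhollow=30 Greywater=21 Hollowpine=23 → close Fernhollow (overflow 23)
  30÷2 = 15 each, +1 to first 0
Round 5: Greywater=36 Hollowpine=38 → close Hollowpine (overflow 28)
  38÷1 = 38 each, +1 to first 0

Closure order: Ashgrove, Briarlake, Dunmere, Fernhollow, Hollowpine
Last habitat: Greywater with 74 animals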